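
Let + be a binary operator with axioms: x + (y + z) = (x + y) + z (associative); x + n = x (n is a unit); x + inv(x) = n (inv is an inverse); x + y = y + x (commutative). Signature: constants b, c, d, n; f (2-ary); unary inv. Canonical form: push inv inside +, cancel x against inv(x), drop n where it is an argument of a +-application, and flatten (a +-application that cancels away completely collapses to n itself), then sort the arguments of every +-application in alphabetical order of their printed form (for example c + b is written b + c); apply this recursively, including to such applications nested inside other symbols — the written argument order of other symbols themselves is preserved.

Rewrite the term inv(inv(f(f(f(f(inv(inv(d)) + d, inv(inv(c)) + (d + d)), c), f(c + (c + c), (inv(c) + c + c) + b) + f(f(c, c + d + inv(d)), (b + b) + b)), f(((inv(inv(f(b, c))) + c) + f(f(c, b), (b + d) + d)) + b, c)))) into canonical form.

Push inv inside:  distribute inv over + and collapse double inv
Collect:  f(f(f(f(d + d, c + d + d), c), f(c + c + c, b + c) + f(f(c, c), b + b + b)), f(b + c + f(b, c) + f(f(c, b), b + d + d), c))

Answer: f(f(f(f(d + d, c + d + d), c), f(c + c + c, b + c) + f(f(c, c), b + b + b)), f(b + c + f(b, c) + f(f(c, b), b + d + d), c))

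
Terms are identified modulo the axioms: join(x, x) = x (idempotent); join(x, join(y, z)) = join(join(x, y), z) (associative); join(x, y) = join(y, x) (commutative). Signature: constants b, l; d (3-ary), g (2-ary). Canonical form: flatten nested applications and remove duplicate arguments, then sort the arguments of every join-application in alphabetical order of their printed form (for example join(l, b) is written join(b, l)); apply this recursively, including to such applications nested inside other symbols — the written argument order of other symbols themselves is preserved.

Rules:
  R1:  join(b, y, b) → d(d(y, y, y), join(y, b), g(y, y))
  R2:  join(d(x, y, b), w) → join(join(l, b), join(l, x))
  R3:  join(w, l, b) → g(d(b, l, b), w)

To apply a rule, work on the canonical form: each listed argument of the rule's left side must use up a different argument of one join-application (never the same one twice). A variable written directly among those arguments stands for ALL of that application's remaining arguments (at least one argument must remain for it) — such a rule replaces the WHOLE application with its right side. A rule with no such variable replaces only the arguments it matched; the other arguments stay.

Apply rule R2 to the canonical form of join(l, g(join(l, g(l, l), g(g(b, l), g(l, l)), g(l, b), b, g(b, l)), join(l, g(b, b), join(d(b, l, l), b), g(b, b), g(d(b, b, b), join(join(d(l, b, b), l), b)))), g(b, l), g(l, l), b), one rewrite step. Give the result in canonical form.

Canonical form:  join(b, g(b, l), g(join(b, g(b, l), g(g(b, l), g(l, l)), g(l, b), g(l, l), l), join(b, d(b, l, l), g(b, b), g(d(b, b, b), join(b, d(l, b, b), l)), l)), g(l, l), l)
Apply R2:  consuming d(l, b, b);  w := join(b, l), x := l, y := b
The variable takes the whole remainder — replace the entire application.
Giving:  join(b, g(b, l), g(join(b, g(b, l), g(g(b, l), g(l, l)), g(l, b), g(l, l), l), join(b, d(b, l, l), g(b, b), g(d(b, b, b), join(b, l)), l)), g(l, l), l)

Answer: join(b, g(b, l), g(join(b, g(b, l), g(g(b, l), g(l, l)), g(l, b), g(l, l), l), join(b, d(b, l, l), g(b, b), g(d(b, b, b), join(b, l)), l)), g(l, l), l)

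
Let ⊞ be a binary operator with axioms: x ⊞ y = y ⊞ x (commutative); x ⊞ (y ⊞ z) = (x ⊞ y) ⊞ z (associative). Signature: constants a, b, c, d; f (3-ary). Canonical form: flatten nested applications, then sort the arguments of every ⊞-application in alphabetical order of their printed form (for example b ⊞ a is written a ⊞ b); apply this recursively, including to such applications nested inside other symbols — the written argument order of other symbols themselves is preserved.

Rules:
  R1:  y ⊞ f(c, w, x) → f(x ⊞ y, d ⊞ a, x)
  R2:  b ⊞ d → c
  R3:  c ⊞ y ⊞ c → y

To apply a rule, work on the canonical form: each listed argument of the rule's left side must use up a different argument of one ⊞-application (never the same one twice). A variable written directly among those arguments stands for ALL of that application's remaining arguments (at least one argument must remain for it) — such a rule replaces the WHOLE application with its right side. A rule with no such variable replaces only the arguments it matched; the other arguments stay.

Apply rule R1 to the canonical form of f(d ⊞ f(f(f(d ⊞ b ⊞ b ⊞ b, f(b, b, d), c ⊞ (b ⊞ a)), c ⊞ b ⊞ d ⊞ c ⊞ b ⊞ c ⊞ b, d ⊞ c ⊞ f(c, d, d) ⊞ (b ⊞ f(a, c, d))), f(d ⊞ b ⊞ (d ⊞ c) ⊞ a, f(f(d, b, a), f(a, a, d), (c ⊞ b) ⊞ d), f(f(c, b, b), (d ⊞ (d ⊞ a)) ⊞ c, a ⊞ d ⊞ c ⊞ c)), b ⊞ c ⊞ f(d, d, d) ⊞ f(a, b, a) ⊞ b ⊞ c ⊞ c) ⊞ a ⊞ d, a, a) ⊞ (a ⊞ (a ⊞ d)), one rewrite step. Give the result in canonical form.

Answer: a ⊞ a ⊞ d ⊞ f(a ⊞ d ⊞ d ⊞ f(f(f(b ⊞ b ⊞ b ⊞ d, f(b, b, d), a ⊞ b ⊞ c), b ⊞ b ⊞ b ⊞ c ⊞ c ⊞ c ⊞ d, f(b ⊞ c ⊞ d ⊞ d ⊞ f(a, c, d), a ⊞ d, d)), f(a ⊞ b ⊞ c ⊞ d ⊞ d, f(f(d, b, a), f(a, a, d), b ⊞ c ⊞ d), f(f(c, b, b), a ⊞ c ⊞ d ⊞ d, a ⊞ c ⊞ c ⊞ d)), b ⊞ b ⊞ c ⊞ c ⊞ c ⊞ f(a, b, a) ⊞ f(d, d, d)), a, a)

Derivation:
Canonical form:  a ⊞ a ⊞ d ⊞ f(a ⊞ d ⊞ d ⊞ f(f(f(b ⊞ b ⊞ b ⊞ d, f(b, b, d), a ⊞ b ⊞ c), b ⊞ b ⊞ b ⊞ c ⊞ c ⊞ c ⊞ d, b ⊞ c ⊞ d ⊞ f(a, c, d) ⊞ f(c, d, d)), f(a ⊞ b ⊞ c ⊞ d ⊞ d, f(f(d, b, a), f(a, a, d), b ⊞ c ⊞ d), f(f(c, b, b), a ⊞ c ⊞ d ⊞ d, a ⊞ c ⊞ c ⊞ d)), b ⊞ b ⊞ c ⊞ c ⊞ c ⊞ f(a, b, a) ⊞ f(d, d, d)), a, a)
Apply R1:  consuming f(c, d, d);  w := d, x := d, y := b ⊞ c ⊞ d ⊞ f(a, c, d)
The variable takes the whole remainder — replace the entire application.
Giving:  a ⊞ a ⊞ d ⊞ f(a ⊞ d ⊞ d ⊞ f(f(f(b ⊞ b ⊞ b ⊞ d, f(b, b, d), a ⊞ b ⊞ c), b ⊞ b ⊞ b ⊞ c ⊞ c ⊞ c ⊞ d, f(b ⊞ c ⊞ d ⊞ d ⊞ f(a, c, d), a ⊞ d, d)), f(a ⊞ b ⊞ c ⊞ d ⊞ d, f(f(d, b, a), f(a, a, d), b ⊞ c ⊞ d), f(f(c, b, b), a ⊞ c ⊞ d ⊞ d, a ⊞ c ⊞ c ⊞ d)), b ⊞ b ⊞ c ⊞ c ⊞ c ⊞ f(a, b, a) ⊞ f(d, d, d)), a, a)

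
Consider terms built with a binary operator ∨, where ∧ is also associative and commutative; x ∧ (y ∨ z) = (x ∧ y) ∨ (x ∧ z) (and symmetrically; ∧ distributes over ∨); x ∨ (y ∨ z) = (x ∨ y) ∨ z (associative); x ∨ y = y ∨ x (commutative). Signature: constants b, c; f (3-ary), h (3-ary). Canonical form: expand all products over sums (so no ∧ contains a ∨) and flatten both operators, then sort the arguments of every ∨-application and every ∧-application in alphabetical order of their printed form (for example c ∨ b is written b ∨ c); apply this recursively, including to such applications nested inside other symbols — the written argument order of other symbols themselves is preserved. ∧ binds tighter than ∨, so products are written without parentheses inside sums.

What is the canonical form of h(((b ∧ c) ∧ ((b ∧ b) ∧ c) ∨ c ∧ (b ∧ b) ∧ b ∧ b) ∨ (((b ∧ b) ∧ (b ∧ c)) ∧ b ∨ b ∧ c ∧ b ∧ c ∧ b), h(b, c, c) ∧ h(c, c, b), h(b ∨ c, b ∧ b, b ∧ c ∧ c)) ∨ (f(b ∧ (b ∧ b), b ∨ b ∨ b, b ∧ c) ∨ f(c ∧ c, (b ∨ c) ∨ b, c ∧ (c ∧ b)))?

Un-nest:  h(b ∧ b ∧ b ∧ b ∧ c ∨ b ∧ b ∧ b ∧ b ∧ c ∨ b ∧ b ∧ b ∧ c ∧ c ∨ b ∧ b ∧ b ∧ c ∧ c, h(b, c, c) ∧ h(c, c, b), h(b ∨ c, b ∧ b, b ∧ c ∧ c)) ∨ f(b ∧ b ∧ b, b ∨ b ∨ b, b ∧ c) ∨ f(c ∧ c, b ∨ b ∨ c, b ∧ c ∧ c)
Sort arguments:  f(b ∧ b ∧ b, b ∨ b ∨ b, b ∧ c) ∨ f(c ∧ c, b ∨ b ∨ c, b ∧ c ∧ c) ∨ h(b ∧ b ∧ b ∧ b ∧ c ∨ b ∧ b ∧ b ∧ b ∧ c ∨ b ∧ b ∧ b ∧ c ∧ c ∨ b ∧ b ∧ b ∧ c ∧ c, h(b, c, c) ∧ h(c, c, b), h(b ∨ c, b ∧ b, b ∧ c ∧ c))

Answer: f(b ∧ b ∧ b, b ∨ b ∨ b, b ∧ c) ∨ f(c ∧ c, b ∨ b ∨ c, b ∧ c ∧ c) ∨ h(b ∧ b ∧ b ∧ b ∧ c ∨ b ∧ b ∧ b ∧ b ∧ c ∨ b ∧ b ∧ b ∧ c ∧ c ∨ b ∧ b ∧ b ∧ c ∧ c, h(b, c, c) ∧ h(c, c, b), h(b ∨ c, b ∧ b, b ∧ c ∧ c))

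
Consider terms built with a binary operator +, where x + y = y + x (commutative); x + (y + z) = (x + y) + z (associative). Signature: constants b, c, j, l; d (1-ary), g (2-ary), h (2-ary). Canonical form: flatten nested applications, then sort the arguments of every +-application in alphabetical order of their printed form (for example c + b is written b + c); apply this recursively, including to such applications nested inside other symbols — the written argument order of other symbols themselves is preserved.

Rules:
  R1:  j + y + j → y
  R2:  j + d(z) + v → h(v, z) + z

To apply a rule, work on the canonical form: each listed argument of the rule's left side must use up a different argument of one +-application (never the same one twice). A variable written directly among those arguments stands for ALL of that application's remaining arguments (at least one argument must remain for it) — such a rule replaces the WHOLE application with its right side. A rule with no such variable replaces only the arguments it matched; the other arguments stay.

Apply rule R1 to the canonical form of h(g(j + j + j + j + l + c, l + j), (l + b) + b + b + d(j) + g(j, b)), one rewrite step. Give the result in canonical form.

Canonical form:  h(g(c + j + j + j + j + l, j + l), b + b + b + d(j) + g(j, b) + l)
Apply R1:  consuming j, j;  y := c + j + j + l
The extension variable absorbs all remaining arguments, so the whole application is rewritten.
Result:  h(g(c + j + j + l, j + l), b + b + b + d(j) + g(j, b) + l)

Answer: h(g(c + j + j + l, j + l), b + b + b + d(j) + g(j, b) + l)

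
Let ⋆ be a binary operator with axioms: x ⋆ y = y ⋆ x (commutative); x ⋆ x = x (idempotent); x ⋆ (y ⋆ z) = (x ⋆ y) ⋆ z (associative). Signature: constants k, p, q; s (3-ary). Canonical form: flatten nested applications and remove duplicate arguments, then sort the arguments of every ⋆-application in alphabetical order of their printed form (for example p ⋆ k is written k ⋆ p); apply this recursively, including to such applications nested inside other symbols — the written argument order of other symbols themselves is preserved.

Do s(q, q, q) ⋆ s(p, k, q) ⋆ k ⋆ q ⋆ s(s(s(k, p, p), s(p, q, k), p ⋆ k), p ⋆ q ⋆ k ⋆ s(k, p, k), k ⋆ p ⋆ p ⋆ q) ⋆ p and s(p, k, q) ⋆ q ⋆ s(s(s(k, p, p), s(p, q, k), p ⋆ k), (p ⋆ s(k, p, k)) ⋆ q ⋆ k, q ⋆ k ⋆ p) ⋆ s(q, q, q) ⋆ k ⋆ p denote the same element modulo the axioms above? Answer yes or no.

Answer: yes — both canonical forms are k ⋆ p ⋆ q ⋆ s(p, k, q) ⋆ s(q, q, q) ⋆ s(s(s(k, p, p), s(p, q, k), k ⋆ p), k ⋆ p ⋆ q ⋆ s(k, p, k), k ⋆ p ⋆ q)

Derivation:
Left:  s(q, q, q) ⋆ s(p, k, q) ⋆ k ⋆ q ⋆ s(s(s(k, p, p), s(p, q, k), p ⋆ k), p ⋆ q ⋆ k ⋆ s(k, p, k), k ⋆ p ⋆ p ⋆ q) ⋆ p
  Inside:  s(s(s(k, p, p), s(p, q, k), p ⋆ k), p ⋆ q ⋆ k ⋆ s(k, p, k), k ⋆ p ⋆ p ⋆ q)  →  s(s(s(k, p, p), s(p, q, k), k ⋆ p), k ⋆ p ⋆ q ⋆ s(k, p, k), k ⋆ p ⋆ q)
  Order the arguments:  k ⋆ p ⋆ q ⋆ s(p, k, q) ⋆ s(q, q, q) ⋆ s(s(s(k, p, p), s(p, q, k), k ⋆ p), k ⋆ p ⋆ q ⋆ s(k, p, k), k ⋆ p ⋆ q)
Right:  s(p, k, q) ⋆ q ⋆ s(s(s(k, p, p), s(p, q, k), p ⋆ k), (p ⋆ s(k, p, k)) ⋆ q ⋆ k, q ⋆ k ⋆ p) ⋆ s(q, q, q) ⋆ k ⋆ p
  Simplify inside:  s(s(s(k, p, p), s(p, q, k), p ⋆ k), (p ⋆ s(k, p, k)) ⋆ q ⋆ k, q ⋆ k ⋆ p)  →  s(s(s(k, p, p), s(p, q, k), k ⋆ p), k ⋆ p ⋆ q ⋆ s(k, p, k), k ⋆ p ⋆ q)
  Sort arguments:  k ⋆ p ⋆ q ⋆ s(p, k, q) ⋆ s(q, q, q) ⋆ s(s(s(k, p, p), s(p, q, k), k ⋆ p), k ⋆ p ⋆ q ⋆ s(k, p, k), k ⋆ p ⋆ q)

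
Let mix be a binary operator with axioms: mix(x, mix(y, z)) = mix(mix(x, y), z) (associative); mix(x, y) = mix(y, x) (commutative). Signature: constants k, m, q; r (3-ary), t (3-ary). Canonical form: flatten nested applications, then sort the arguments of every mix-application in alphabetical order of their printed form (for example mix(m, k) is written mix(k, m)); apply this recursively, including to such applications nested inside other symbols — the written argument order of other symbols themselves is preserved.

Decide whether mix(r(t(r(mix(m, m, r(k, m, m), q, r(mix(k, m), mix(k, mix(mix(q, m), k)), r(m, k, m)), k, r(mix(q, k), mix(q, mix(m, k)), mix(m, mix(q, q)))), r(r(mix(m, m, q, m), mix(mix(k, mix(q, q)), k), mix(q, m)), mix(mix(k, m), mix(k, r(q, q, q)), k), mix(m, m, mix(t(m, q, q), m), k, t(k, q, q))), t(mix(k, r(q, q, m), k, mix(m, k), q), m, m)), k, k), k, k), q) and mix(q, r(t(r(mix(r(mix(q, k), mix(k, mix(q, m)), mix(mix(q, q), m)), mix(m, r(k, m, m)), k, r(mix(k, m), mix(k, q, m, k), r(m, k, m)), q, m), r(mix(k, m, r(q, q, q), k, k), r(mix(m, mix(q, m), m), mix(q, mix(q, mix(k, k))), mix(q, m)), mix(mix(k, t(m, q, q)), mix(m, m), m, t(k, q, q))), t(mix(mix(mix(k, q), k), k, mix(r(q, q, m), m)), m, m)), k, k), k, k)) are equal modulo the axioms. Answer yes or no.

Answer: no — mix(q, r(t(r(mix(k, m, m, q, r(k, m, m), r(mix(k, m), mix(k, k, m, q), r(m, k, m)), r(mix(k, q), mix(k, m, q), mix(m, q, q))), r(r(mix(m, m, m, q), mix(k, k, q, q), mix(m, q)), mix(k, k, k, m, r(q, q, q)), mix(k, m, m, m, t(k, q, q), t(m, q, q))), t(mix(k, k, k, m, q, r(q, q, m)), m, m)), k, k), k, k)) vs mix(q, r(t(r(mix(k, m, m, q, r(k, m, m), r(mix(k, m), mix(k, k, m, q), r(m, k, m)), r(mix(k, q), mix(k, m, q), mix(m, q, q))), r(mix(k, k, k, m, r(q, q, q)), r(mix(m, m, m, q), mix(k, k, q, q), mix(m, q)), mix(k, m, m, m, t(k, q, q), t(m, q, q))), t(mix(k, k, k, m, q, r(q, q, m)), m, m)), k, k), k, k))

Derivation:
Left:  mix(r(t(r(mix(m, m, r(k, m, m), q, r(mix(k, m), mix(k, mix(mix(q, m), k)), r(m, k, m)), k, r(mix(q, k), mix(q, mix(m, k)), mix(m, mix(q, q)))), r(r(mix(m, m, q, m), mix(mix(k, mix(q, q)), k), mix(q, m)), mix(mix(k, m), mix(k, r(q, q, q)), k), mix(m, m, mix(t(m, q, q), m), k, t(k, q, q))), t(mix(k, r(q, q, m), k, mix(m, k), q), m, m)), k, k), k, k), q)
  Canonicalize subterm:  r(t(r(mix(m, m, r(k, m, m), q, r(mix(k, m), mix(k, mix(mix(q, m), k)), r(m, k, m)), k, r(mix(q, k), mix(q, mix(m, k)), mix(m, mix(q, q)))), r(r(mix(m, m, q, m), mix(mix(k, mix(q, q)), k), mix(q, m)), mix(mix(k, m), mix(k, r(q, q, q)), k), mix(m, m, mix(t(m, q, q), m), k, t(k, q, q))), t(mix(k, r(q, q, m), k, mix(m, k), q), m, m)), k, k), k, k)  →  r(t(r(mix(k, m, m, q, r(k, m, m), r(mix(k, m), mix(k, k, m, q), r(m, k, m)), r(mix(k, q), mix(k, m, q), mix(m, q, q))), r(r(mix(m, m, m, q), mix(k, k, q, q), mix(m, q)), mix(k, k, k, m, r(q, q, q)), mix(k, m, m, m, t(k, q, q), t(m, q, q))), t(mix(k, k, k, m, q, r(q, q, m)), m, m)), k, k), k, k)
  Order the arguments:  mix(q, r(t(r(mix(k, m, m, q, r(k, m, m), r(mix(k, m), mix(k, k, m, q), r(m, k, m)), r(mix(k, q), mix(k, m, q), mix(m, q, q))), r(r(mix(m, m, m, q), mix(k, k, q, q), mix(m, q)), mix(k, k, k, m, r(q, q, q)), mix(k, m, m, m, t(k, q, q), t(m, q, q))), t(mix(k, k, k, m, q, r(q, q, m)), m, m)), k, k), k, k))
Right:  mix(q, r(t(r(mix(r(mix(q, k), mix(k, mix(q, m)), mix(mix(q, q), m)), mix(m, r(k, m, m)), k, r(mix(k, m), mix(k, q, m, k), r(m, k, m)), q, m), r(mix(k, m, r(q, q, q), k, k), r(mix(m, mix(q, m), m), mix(q, mix(q, mix(k, k))), mix(q, m)), mix(mix(k, t(m, q, q)), mix(m, m), m, t(k, q, q))), t(mix(mix(mix(k, q), k), k, mix(r(q, q, m), m)), m, m)), k, k), k, k))
  Simplify inside:  r(t(r(mix(r(mix(q, k), mix(k, mix(q, m)), mix(mix(q, q), m)), mix(m, r(k, m, m)), k, r(mix(k, m), mix(k, q, m, k), r(m, k, m)), q, m), r(mix(k, m, r(q, q, q), k, k), r(mix(m, mix(q, m), m), mix(q, mix(q, mix(k, k))), mix(q, m)), mix(mix(k, t(m, q, q)), mix(m, m), m, t(k, q, q))), t(mix(mix(mix(k, q), k), k, mix(r(q, q, m), m)), m, m)), k, k), k, k)  →  r(t(r(mix(k, m, m, q, r(k, m, m), r(mix(k, m), mix(k, k, m, q), r(m, k, m)), r(mix(k, q), mix(k, m, q), mix(m, q, q))), r(mix(k, k, k, m, r(q, q, q)), r(mix(m, m, m, q), mix(k, k, q, q), mix(m, q)), mix(k, m, m, m, t(k, q, q), t(m, q, q))), t(mix(k, k, k, m, q, r(q, q, m)), m, m)), k, k), k, k)
  Order the arguments:  mix(q, r(t(r(mix(k, m, m, q, r(k, m, m), r(mix(k, m), mix(k, k, m, q), r(m, k, m)), r(mix(k, q), mix(k, m, q), mix(m, q, q))), r(mix(k, k, k, m, r(q, q, q)), r(mix(m, m, m, q), mix(k, k, q, q), mix(m, q)), mix(k, m, m, m, t(k, q, q), t(m, q, q))), t(mix(k, k, k, m, q, r(q, q, m)), m, m)), k, k), k, k))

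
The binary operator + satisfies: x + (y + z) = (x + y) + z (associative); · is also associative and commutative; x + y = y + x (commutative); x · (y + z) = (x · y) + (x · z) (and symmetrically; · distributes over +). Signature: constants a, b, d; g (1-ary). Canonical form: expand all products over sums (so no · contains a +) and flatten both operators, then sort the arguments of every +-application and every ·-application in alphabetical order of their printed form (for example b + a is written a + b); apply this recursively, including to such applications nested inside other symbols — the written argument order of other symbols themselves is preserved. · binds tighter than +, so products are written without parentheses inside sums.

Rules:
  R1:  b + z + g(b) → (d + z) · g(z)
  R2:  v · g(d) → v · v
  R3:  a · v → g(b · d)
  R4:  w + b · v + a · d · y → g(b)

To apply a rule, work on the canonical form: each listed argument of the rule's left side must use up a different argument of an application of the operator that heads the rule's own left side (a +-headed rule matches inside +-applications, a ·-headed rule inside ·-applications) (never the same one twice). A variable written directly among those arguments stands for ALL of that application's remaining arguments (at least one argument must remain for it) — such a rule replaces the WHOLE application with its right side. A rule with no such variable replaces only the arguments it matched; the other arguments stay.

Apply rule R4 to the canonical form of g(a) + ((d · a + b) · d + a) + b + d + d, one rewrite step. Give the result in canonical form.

Canonical form:  a + a · d · d + b + b · d + d + d + g(a)
Match R4:  consume a · d · d, b · d;  v := d, w := a + b + d + d + g(a), y := d
The variable takes the whole remainder — replace the entire application.
Result:  g(b)

Answer: g(b)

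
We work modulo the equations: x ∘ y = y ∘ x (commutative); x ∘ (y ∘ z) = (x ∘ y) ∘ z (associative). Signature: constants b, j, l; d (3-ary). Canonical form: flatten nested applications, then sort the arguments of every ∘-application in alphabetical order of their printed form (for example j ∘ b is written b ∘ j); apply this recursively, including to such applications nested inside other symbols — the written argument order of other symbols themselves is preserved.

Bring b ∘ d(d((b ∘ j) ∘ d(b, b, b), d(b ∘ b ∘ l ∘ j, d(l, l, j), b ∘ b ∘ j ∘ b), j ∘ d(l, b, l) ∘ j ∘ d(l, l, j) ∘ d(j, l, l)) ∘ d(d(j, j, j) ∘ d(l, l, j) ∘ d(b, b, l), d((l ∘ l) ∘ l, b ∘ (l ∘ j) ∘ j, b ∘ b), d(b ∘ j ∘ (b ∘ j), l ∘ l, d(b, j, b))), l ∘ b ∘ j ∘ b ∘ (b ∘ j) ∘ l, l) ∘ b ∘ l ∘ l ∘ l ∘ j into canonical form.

Answer: b ∘ b ∘ d(d(b ∘ d(b, b, b) ∘ j, d(b ∘ b ∘ j ∘ l, d(l, l, j), b ∘ b ∘ b ∘ j), d(j, l, l) ∘ d(l, b, l) ∘ d(l, l, j) ∘ j ∘ j) ∘ d(d(b, b, l) ∘ d(j, j, j) ∘ d(l, l, j), d(l ∘ l ∘ l, b ∘ j ∘ j ∘ l, b ∘ b), d(b ∘ b ∘ j ∘ j, l ∘ l, d(b, j, b))), b ∘ b ∘ b ∘ j ∘ j ∘ l ∘ l, l) ∘ j ∘ l ∘ l ∘ l

Derivation:
Simplify inside:  d(d((b ∘ j) ∘ d(b, b, b), d(b ∘ b ∘ l ∘ j, d(l, l, j), b ∘ b ∘ j ∘ b), j ∘ d(l, b, l) ∘ j ∘ d(l, l, j) ∘ d(j, l, l)) ∘ d(d(j, j, j) ∘ d(l, l, j) ∘ d(b, b, l), d((l ∘ l) ∘ l, b ∘ (l ∘ j) ∘ j, b ∘ b), d(b ∘ j ∘ (b ∘ j), l ∘ l, d(b, j, b))), l ∘ b ∘ j ∘ b ∘ (b ∘ j) ∘ l, l)  →  d(d(b ∘ d(b, b, b) ∘ j, d(b ∘ b ∘ j ∘ l, d(l, l, j), b ∘ b ∘ b ∘ j), d(j, l, l) ∘ d(l, b, l) ∘ d(l, l, j) ∘ j ∘ j) ∘ d(d(b, b, l) ∘ d(j, j, j) ∘ d(l, l, j), d(l ∘ l ∘ l, b ∘ j ∘ j ∘ l, b ∘ b), d(b ∘ b ∘ j ∘ j, l ∘ l, d(b, j, b))), b ∘ b ∘ b ∘ j ∘ j ∘ l ∘ l, l)
Order the arguments:  b ∘ b ∘ d(d(b ∘ d(b, b, b) ∘ j, d(b ∘ b ∘ j ∘ l, d(l, l, j), b ∘ b ∘ b ∘ j), d(j, l, l) ∘ d(l, b, l) ∘ d(l, l, j) ∘ j ∘ j) ∘ d(d(b, b, l) ∘ d(j, j, j) ∘ d(l, l, j), d(l ∘ l ∘ l, b ∘ j ∘ j ∘ l, b ∘ b), d(b ∘ b ∘ j ∘ j, l ∘ l, d(b, j, b))), b ∘ b ∘ b ∘ j ∘ j ∘ l ∘ l, l) ∘ j ∘ l ∘ l ∘ l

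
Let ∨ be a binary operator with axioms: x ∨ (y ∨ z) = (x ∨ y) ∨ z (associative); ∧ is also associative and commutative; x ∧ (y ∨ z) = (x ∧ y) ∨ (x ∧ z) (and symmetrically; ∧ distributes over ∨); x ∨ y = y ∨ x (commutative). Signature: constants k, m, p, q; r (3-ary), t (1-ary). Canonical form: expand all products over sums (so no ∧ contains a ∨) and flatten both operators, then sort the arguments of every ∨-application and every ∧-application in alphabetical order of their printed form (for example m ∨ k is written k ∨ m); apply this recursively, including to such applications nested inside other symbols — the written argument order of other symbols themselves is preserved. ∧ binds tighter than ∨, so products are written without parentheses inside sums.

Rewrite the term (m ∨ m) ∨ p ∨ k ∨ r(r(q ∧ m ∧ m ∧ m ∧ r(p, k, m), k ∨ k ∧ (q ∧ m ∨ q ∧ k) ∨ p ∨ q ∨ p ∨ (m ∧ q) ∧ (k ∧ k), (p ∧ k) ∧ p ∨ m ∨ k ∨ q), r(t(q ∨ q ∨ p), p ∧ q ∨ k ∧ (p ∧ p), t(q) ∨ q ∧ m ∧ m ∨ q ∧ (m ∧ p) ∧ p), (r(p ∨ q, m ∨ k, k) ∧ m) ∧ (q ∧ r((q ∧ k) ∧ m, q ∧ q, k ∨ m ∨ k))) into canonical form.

Answer: k ∨ m ∨ m ∨ p ∨ r(r(m ∧ m ∧ m ∧ q ∧ r(p, k, m), k ∨ k ∧ k ∧ m ∧ q ∨ k ∧ k ∧ q ∨ k ∧ m ∧ q ∨ p ∨ p ∨ q, k ∨ k ∧ p ∧ p ∨ m ∨ q), r(t(p ∨ q ∨ q), k ∧ p ∧ p ∨ p ∧ q, m ∧ m ∧ q ∨ m ∧ p ∧ p ∧ q ∨ t(q)), m ∧ q ∧ r(k ∧ m ∧ q, q ∧ q, k ∨ k ∨ m) ∧ r(p ∨ q, k ∨ m, k))

Derivation:
Distribute:  m ∨ m ∨ p ∨ k ∨ r(r(m ∧ m ∧ m ∧ q ∧ r(p, k, m), k ∨ k ∧ k ∧ m ∧ q ∨ k ∧ k ∧ q ∨ k ∧ m ∧ q ∨ p ∨ p ∨ q, k ∨ k ∧ p ∧ p ∨ m ∨ q), r(t(p ∨ q ∨ q), k ∧ p ∧ p ∨ p ∧ q, m ∧ m ∧ q ∨ m ∧ p ∧ p ∧ q ∨ t(q)), m ∧ q ∧ r(k ∧ m ∧ q, q ∧ q, k ∨ k ∨ m) ∧ r(p ∨ q, k ∨ m, k))
Sort:  k ∨ m ∨ m ∨ p ∨ r(r(m ∧ m ∧ m ∧ q ∧ r(p, k, m), k ∨ k ∧ k ∧ m ∧ q ∨ k ∧ k ∧ q ∨ k ∧ m ∧ q ∨ p ∨ p ∨ q, k ∨ k ∧ p ∧ p ∨ m ∨ q), r(t(p ∨ q ∨ q), k ∧ p ∧ p ∨ p ∧ q, m ∧ m ∧ q ∨ m ∧ p ∧ p ∧ q ∨ t(q)), m ∧ q ∧ r(k ∧ m ∧ q, q ∧ q, k ∨ k ∨ m) ∧ r(p ∨ q, k ∨ m, k))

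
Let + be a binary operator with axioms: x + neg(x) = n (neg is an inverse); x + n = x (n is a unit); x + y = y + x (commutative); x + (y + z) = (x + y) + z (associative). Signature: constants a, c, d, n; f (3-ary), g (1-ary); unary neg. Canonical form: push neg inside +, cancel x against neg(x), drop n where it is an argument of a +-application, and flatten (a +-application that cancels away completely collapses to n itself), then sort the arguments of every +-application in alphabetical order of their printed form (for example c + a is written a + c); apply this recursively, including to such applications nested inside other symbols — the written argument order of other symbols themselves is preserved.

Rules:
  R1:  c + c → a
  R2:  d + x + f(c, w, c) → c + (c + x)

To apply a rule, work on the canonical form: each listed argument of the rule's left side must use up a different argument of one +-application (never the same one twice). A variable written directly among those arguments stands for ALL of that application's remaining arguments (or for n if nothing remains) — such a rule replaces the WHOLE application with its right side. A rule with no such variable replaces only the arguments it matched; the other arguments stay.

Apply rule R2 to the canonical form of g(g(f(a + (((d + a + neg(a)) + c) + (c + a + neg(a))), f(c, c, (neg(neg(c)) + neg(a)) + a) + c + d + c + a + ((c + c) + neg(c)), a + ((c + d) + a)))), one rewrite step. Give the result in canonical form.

Canonical form:  g(g(f(a + c + c + d, a + c + c + c + d + f(c, c, c), a + a + c + d)))
Match R2:  consume d, f(c, c, c);  w := c, x := a + c + c + c
Every leftover argument binds to the variable; the entire application is replaced.
Result:  g(g(f(a + c + c + d, a + c + c + c + c + c, a + a + c + d)))

Answer: g(g(f(a + c + c + d, a + c + c + c + c + c, a + a + c + d)))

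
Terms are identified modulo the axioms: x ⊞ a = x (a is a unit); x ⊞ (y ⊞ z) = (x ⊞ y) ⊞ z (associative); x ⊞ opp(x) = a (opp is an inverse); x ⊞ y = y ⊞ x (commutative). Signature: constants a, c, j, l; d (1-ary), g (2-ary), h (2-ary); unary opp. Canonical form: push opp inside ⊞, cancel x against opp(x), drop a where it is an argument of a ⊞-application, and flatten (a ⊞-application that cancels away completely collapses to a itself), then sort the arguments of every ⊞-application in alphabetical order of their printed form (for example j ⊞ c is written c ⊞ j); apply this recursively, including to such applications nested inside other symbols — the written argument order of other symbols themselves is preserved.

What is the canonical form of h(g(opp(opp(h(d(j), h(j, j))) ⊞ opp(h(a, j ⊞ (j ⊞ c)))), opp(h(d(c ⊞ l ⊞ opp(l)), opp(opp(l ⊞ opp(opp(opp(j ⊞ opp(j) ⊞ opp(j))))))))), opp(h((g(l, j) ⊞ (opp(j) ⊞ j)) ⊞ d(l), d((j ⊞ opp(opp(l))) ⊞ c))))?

Focus inside:  opp(h(d(j), h(j, j))) ⊞ opp(h(a, j ⊞ (j ⊞ c)))
Combine occurrences:  opp(h(d(j), h(j, j))) ⊞ opp(h(a, c ⊞ j ⊞ j))
Sort arguments:  opp(h(a, c ⊞ j ⊞ j)) ⊞ opp(h(d(j), h(j, j)))
Put back:  h(g(h(a, c ⊞ j ⊞ j) ⊞ h(d(j), h(j, j)), opp(h(d(c), j ⊞ l))), opp(h(d(l) ⊞ g(l, j), d(c ⊞ j ⊞ l))))

Answer: h(g(h(a, c ⊞ j ⊞ j) ⊞ h(d(j), h(j, j)), opp(h(d(c), j ⊞ l))), opp(h(d(l) ⊞ g(l, j), d(c ⊞ j ⊞ l))))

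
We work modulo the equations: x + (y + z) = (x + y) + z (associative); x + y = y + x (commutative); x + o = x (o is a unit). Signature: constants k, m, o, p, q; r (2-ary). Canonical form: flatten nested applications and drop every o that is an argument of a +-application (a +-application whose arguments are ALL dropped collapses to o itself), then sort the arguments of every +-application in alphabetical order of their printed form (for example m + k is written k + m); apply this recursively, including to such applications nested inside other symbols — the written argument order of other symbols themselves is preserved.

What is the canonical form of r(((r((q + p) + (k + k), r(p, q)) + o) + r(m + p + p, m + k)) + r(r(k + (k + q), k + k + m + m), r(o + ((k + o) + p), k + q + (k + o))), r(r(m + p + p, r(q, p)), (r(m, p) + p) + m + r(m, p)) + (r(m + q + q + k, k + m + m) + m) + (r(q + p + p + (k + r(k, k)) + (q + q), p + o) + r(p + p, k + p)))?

Answer: r(r(k + k + p + q, r(p, q)) + r(m + p + p, k + m) + r(r(k + k + q, k + k + m + m), r(k + p, k + k + q)), m + r(k + m + q + q, k + m + m) + r(k + p + p + q + q + q + r(k, k), p) + r(p + p, k + p) + r(r(m + p + p, r(q, p)), m + p + r(m, p) + r(m, p)))

Derivation:
Descend into:  r(r(m + p + p, r(q, p)), (r(m, p) + p) + m + r(m, p)) + (r(m + q + q + k, k + m + m) + m) + (r(q + p + p + (k + r(k, k)) + (q + q), p + o) + r(p + p, k + p))
Un-nest:  r(r(m + p + p, r(q, p)), (r(m, p) + p) + m + r(m, p)) + r(m + q + q + k, k + m + m) + m + r(q + p + p + (k + r(k, k)) + (q + q), p + o) + r(p + p, k + p)
Simplify inside:  r(r(m + p + p, r(q, p)), (r(m, p) + p) + m + r(m, p))  →  r(r(m + p + p, r(q, p)), m + p + r(m, p) + r(m, p))
Inside:  r(m + q + q + k, k + m + m)  →  r(k + m + q + q, k + m + m)
Simplify inside:  r(q + p + p + (k + r(k, k)) + (q + q), p + o)  →  r(k + p + p + q + q + q + r(k, k), p)
Sort arguments:  m + r(k + m + q + q, k + m + m) + r(k + p + p + q + q + q + r(k, k), p) + r(p + p, k + p) + r(r(m + p + p, r(q, p)), m + p + r(m, p) + r(m, p))
Reassemble:  r(r(k + k + p + q, r(p, q)) + r(m + p + p, k + m) + r(r(k + k + q, k + k + m + m), r(k + p, k + k + q)), m + r(k + m + q + q, k + m + m) + r(k + p + p + q + q + q + r(k, k), p) + r(p + p, k + p) + r(r(m + p + p, r(q, p)), m + p + r(m, p) + r(m, p)))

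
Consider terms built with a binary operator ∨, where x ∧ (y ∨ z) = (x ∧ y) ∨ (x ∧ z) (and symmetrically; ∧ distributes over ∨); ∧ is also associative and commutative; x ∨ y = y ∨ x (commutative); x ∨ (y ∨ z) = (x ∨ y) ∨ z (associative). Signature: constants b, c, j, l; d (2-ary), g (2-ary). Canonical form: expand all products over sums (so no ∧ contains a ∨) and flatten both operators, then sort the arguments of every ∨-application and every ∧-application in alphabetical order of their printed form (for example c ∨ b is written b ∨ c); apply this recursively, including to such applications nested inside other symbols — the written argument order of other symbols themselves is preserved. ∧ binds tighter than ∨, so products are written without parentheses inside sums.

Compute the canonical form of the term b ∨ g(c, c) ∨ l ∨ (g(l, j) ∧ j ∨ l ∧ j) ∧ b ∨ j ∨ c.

Distribute:  b ∨ g(c, c) ∨ l ∨ b ∧ g(l, j) ∧ j ∨ b ∧ j ∧ l ∨ j ∨ c
Sort:  b ∨ b ∧ g(l, j) ∧ j ∨ b ∧ j ∧ l ∨ c ∨ g(c, c) ∨ j ∨ l

Answer: b ∨ b ∧ g(l, j) ∧ j ∨ b ∧ j ∧ l ∨ c ∨ g(c, c) ∨ j ∨ l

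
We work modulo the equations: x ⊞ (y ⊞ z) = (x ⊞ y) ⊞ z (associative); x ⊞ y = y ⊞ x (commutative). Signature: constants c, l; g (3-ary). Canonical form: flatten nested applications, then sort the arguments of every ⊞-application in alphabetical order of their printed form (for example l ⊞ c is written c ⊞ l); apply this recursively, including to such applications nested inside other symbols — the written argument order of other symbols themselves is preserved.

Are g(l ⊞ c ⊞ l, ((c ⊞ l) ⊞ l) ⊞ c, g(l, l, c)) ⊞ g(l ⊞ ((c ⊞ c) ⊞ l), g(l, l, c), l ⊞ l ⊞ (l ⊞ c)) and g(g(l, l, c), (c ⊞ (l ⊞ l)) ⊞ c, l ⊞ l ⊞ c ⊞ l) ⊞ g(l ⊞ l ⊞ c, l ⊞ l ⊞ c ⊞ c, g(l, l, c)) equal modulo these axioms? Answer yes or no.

Answer: no — g(c ⊞ c ⊞ l ⊞ l, g(l, l, c), c ⊞ l ⊞ l ⊞ l) ⊞ g(c ⊞ l ⊞ l, c ⊞ c ⊞ l ⊞ l, g(l, l, c)) vs g(c ⊞ l ⊞ l, c ⊞ c ⊞ l ⊞ l, g(l, l, c)) ⊞ g(g(l, l, c), c ⊞ c ⊞ l ⊞ l, c ⊞ l ⊞ l ⊞ l)

Derivation:
Left:  g(l ⊞ c ⊞ l, ((c ⊞ l) ⊞ l) ⊞ c, g(l, l, c)) ⊞ g(l ⊞ ((c ⊞ c) ⊞ l), g(l, l, c), l ⊞ l ⊞ (l ⊞ c))
  Simplify inside:  g(l ⊞ c ⊞ l, ((c ⊞ l) ⊞ l) ⊞ c, g(l, l, c))  →  g(c ⊞ l ⊞ l, c ⊞ c ⊞ l ⊞ l, g(l, l, c))
  Simplify inside:  g(l ⊞ ((c ⊞ c) ⊞ l), g(l, l, c), l ⊞ l ⊞ (l ⊞ c))  →  g(c ⊞ c ⊞ l ⊞ l, g(l, l, c), c ⊞ l ⊞ l ⊞ l)
  Sort arguments:  g(c ⊞ c ⊞ l ⊞ l, g(l, l, c), c ⊞ l ⊞ l ⊞ l) ⊞ g(c ⊞ l ⊞ l, c ⊞ c ⊞ l ⊞ l, g(l, l, c))
Right:  g(g(l, l, c), (c ⊞ (l ⊞ l)) ⊞ c, l ⊞ l ⊞ c ⊞ l) ⊞ g(l ⊞ l ⊞ c, l ⊞ l ⊞ c ⊞ c, g(l, l, c))
  Simplify inside:  g(g(l, l, c), (c ⊞ (l ⊞ l)) ⊞ c, l ⊞ l ⊞ c ⊞ l)  →  g(g(l, l, c), c ⊞ c ⊞ l ⊞ l, c ⊞ l ⊞ l ⊞ l)
  Inside:  g(l ⊞ l ⊞ c, l ⊞ l ⊞ c ⊞ c, g(l, l, c))  →  g(c ⊞ l ⊞ l, c ⊞ c ⊞ l ⊞ l, g(l, l, c))
  Sort arguments:  g(c ⊞ l ⊞ l, c ⊞ c ⊞ l ⊞ l, g(l, l, c)) ⊞ g(g(l, l, c), c ⊞ c ⊞ l ⊞ l, c ⊞ l ⊞ l ⊞ l)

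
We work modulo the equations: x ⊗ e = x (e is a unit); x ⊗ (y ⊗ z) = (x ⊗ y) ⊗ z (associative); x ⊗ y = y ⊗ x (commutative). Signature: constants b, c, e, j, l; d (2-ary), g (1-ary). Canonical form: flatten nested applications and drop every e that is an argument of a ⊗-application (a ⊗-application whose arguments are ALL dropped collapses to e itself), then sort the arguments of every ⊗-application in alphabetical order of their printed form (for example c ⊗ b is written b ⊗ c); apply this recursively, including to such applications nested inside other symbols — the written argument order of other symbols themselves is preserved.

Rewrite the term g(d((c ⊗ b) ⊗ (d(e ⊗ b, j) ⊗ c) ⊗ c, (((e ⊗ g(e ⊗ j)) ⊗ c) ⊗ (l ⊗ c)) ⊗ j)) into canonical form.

Work inside:  (((e ⊗ g(e ⊗ j)) ⊗ c) ⊗ (l ⊗ c)) ⊗ j
Merge nested applications:  e ⊗ g(e ⊗ j) ⊗ c ⊗ l ⊗ c ⊗ j
Simplify inside:  g(e ⊗ j)  →  g(j)
Units out:  drop e
Order the arguments:  c ⊗ c ⊗ g(j) ⊗ j ⊗ l
Rebuild:  g(d(b ⊗ c ⊗ c ⊗ c ⊗ d(b, j), c ⊗ c ⊗ g(j) ⊗ j ⊗ l))

Answer: g(d(b ⊗ c ⊗ c ⊗ c ⊗ d(b, j), c ⊗ c ⊗ g(j) ⊗ j ⊗ l))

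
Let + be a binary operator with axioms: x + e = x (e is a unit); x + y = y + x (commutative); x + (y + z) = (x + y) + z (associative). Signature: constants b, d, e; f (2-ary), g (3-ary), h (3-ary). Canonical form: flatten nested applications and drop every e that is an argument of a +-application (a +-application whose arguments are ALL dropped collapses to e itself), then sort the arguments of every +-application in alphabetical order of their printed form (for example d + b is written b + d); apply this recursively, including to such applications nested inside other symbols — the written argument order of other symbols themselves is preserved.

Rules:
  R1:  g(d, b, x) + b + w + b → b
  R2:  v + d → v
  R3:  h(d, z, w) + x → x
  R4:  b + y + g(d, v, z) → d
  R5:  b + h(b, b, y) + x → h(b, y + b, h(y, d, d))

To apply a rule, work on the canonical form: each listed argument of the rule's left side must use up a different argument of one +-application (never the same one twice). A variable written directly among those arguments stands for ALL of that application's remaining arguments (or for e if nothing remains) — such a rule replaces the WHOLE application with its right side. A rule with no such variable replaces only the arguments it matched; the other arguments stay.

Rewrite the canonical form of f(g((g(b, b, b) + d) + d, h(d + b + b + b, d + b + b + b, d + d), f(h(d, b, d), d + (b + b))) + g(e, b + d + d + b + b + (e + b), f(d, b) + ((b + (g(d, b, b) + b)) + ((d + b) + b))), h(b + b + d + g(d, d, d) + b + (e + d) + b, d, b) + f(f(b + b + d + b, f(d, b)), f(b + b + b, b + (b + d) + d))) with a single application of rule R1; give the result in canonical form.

Canonical form:  f(g(d + d + g(b, b, b), h(b + b + b + d, b + b + b + d, d + d), f(h(d, b, d), b + b + d)) + g(e, b + b + b + b + d + d, b + b + b + b + d + f(d, b) + g(d, b, b)), f(f(b + b + b + d, f(d, b)), f(b + b + b, b + b + d + d)) + h(b + b + b + b + d + d + g(d, d, d), d, b))
R1 matches:  uses b, b, g(d, b, b);  w := b + b + d + f(d, b), x := b
The extension variable absorbs all remaining arguments, so the whole application is rewritten.
New term:  f(g(d + d + g(b, b, b), h(b + b + b + d, b + b + b + d, d + d), f(h(d, b, d), b + b + d)) + g(e, b + b + b + b + d + d, b), f(f(b + b + b + d, f(d, b)), f(b + b + b, b + b + d + d)) + h(b + b + b + b + d + d + g(d, d, d), d, b))

Answer: f(g(d + d + g(b, b, b), h(b + b + b + d, b + b + b + d, d + d), f(h(d, b, d), b + b + d)) + g(e, b + b + b + b + d + d, b), f(f(b + b + b + d, f(d, b)), f(b + b + b, b + b + d + d)) + h(b + b + b + b + d + d + g(d, d, d), d, b))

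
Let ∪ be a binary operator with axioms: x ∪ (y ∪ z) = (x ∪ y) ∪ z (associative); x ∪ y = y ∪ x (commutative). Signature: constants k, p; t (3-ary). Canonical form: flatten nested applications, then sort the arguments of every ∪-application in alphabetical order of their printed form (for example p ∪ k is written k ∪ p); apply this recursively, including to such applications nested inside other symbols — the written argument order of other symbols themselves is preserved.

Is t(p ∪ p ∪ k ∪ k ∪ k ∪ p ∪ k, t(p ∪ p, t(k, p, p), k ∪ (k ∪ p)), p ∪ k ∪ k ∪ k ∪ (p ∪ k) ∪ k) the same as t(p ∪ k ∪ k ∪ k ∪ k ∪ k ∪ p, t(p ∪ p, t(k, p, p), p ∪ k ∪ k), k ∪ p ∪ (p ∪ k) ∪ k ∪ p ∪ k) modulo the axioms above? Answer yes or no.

Left:  t(p ∪ p ∪ k ∪ k ∪ k ∪ p ∪ k, t(p ∪ p, t(k, p, p), k ∪ (k ∪ p)), p ∪ k ∪ k ∪ k ∪ (p ∪ k) ∪ k)
  Focus inside:  p ∪ k ∪ k ∪ k ∪ (p ∪ k) ∪ k
  Un-nest:  p ∪ k ∪ k ∪ k ∪ p ∪ k ∪ k
  Sort:  k ∪ k ∪ k ∪ k ∪ k ∪ p ∪ p
  Reassemble:  t(k ∪ k ∪ k ∪ k ∪ p ∪ p ∪ p, t(p ∪ p, t(k, p, p), k ∪ k ∪ p), k ∪ k ∪ k ∪ k ∪ k ∪ p ∪ p)
Right:  t(p ∪ k ∪ k ∪ k ∪ k ∪ k ∪ p, t(p ∪ p, t(k, p, p), p ∪ k ∪ k), k ∪ p ∪ (p ∪ k) ∪ k ∪ p ∪ k)
  Descend into:  k ∪ p ∪ (p ∪ k) ∪ k ∪ p ∪ k
  Un-nest:  k ∪ p ∪ p ∪ k ∪ k ∪ p ∪ k
  Order the arguments:  k ∪ k ∪ k ∪ k ∪ p ∪ p ∪ p
  Rebuild:  t(k ∪ k ∪ k ∪ k ∪ k ∪ p ∪ p, t(p ∪ p, t(k, p, p), k ∪ k ∪ p), k ∪ k ∪ k ∪ k ∪ p ∪ p ∪ p)

Answer: no — t(k ∪ k ∪ k ∪ k ∪ p ∪ p ∪ p, t(p ∪ p, t(k, p, p), k ∪ k ∪ p), k ∪ k ∪ k ∪ k ∪ k ∪ p ∪ p) vs t(k ∪ k ∪ k ∪ k ∪ k ∪ p ∪ p, t(p ∪ p, t(k, p, p), k ∪ k ∪ p), k ∪ k ∪ k ∪ k ∪ p ∪ p ∪ p)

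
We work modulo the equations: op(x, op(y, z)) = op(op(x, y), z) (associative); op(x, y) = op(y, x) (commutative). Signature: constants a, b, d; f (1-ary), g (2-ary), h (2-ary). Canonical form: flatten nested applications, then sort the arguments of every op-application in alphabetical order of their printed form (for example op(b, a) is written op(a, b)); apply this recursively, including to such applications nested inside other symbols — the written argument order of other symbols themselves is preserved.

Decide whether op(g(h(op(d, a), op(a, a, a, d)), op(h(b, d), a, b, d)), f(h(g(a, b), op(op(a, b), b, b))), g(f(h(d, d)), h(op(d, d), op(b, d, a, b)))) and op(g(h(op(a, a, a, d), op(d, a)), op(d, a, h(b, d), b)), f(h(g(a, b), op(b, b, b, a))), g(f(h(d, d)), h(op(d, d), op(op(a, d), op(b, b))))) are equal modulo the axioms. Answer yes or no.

Left:  op(g(h(op(d, a), op(a, a, a, d)), op(h(b, d), a, b, d)), f(h(g(a, b), op(op(a, b), b, b))), g(f(h(d, d)), h(op(d, d), op(b, d, a, b))))
  Canonicalize subterm:  g(h(op(d, a), op(a, a, a, d)), op(h(b, d), a, b, d))  →  g(h(op(a, d), op(a, a, a, d)), op(a, b, d, h(b, d)))
  Inside:  f(h(g(a, b), op(op(a, b), b, b)))  →  f(h(g(a, b), op(a, b, b, b)))
  Canonicalize subterm:  g(f(h(d, d)), h(op(d, d), op(b, d, a, b)))  →  g(f(h(d, d)), h(op(d, d), op(a, b, b, d)))
  Sort:  op(f(h(g(a, b), op(a, b, b, b))), g(f(h(d, d)), h(op(d, d), op(a, b, b, d))), g(h(op(a, d), op(a, a, a, d)), op(a, b, d, h(b, d))))
Right:  op(g(h(op(a, a, a, d), op(d, a)), op(d, a, h(b, d), b)), f(h(g(a, b), op(b, b, b, a))), g(f(h(d, d)), h(op(d, d), op(op(a, d), op(b, b)))))
  Simplify inside:  g(h(op(a, a, a, d), op(d, a)), op(d, a, h(b, d), b))  →  g(h(op(a, a, a, d), op(a, d)), op(a, b, d, h(b, d)))
  Simplify inside:  f(h(g(a, b), op(b, b, b, a)))  →  f(h(g(a, b), op(a, b, b, b)))
  Canonicalize subterm:  g(f(h(d, d)), h(op(d, d), op(op(a, d), op(b, b))))  →  g(f(h(d, d)), h(op(d, d), op(a, b, b, d)))
  Sort arguments:  op(f(h(g(a, b), op(a, b, b, b))), g(f(h(d, d)), h(op(d, d), op(a, b, b, d))), g(h(op(a, a, a, d), op(a, d)), op(a, b, d, h(b, d))))

Answer: no — op(f(h(g(a, b), op(a, b, b, b))), g(f(h(d, d)), h(op(d, d), op(a, b, b, d))), g(h(op(a, d), op(a, a, a, d)), op(a, b, d, h(b, d)))) vs op(f(h(g(a, b), op(a, b, b, b))), g(f(h(d, d)), h(op(d, d), op(a, b, b, d))), g(h(op(a, a, a, d), op(a, d)), op(a, b, d, h(b, d))))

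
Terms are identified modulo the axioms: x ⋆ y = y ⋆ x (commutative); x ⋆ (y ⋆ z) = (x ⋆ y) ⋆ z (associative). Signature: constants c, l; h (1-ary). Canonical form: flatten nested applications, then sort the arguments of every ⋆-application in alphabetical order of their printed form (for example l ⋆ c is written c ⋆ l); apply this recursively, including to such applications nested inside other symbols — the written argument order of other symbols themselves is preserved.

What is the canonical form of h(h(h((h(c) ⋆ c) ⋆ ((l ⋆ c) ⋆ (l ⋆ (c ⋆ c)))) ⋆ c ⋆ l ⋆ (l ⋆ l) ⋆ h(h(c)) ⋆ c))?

Work inside:  h((h(c) ⋆ c) ⋆ ((l ⋆ c) ⋆ (l ⋆ (c ⋆ c)))) ⋆ c ⋆ l ⋆ (l ⋆ l) ⋆ h(h(c)) ⋆ c
Un-nest:  h((h(c) ⋆ c) ⋆ ((l ⋆ c) ⋆ (l ⋆ (c ⋆ c)))) ⋆ c ⋆ l ⋆ l ⋆ l ⋆ h(h(c)) ⋆ c
Inside:  h((h(c) ⋆ c) ⋆ ((l ⋆ c) ⋆ (l ⋆ (c ⋆ c))))  →  h(c ⋆ c ⋆ c ⋆ c ⋆ h(c) ⋆ l ⋆ l)
Sort arguments:  c ⋆ c ⋆ h(c ⋆ c ⋆ c ⋆ c ⋆ h(c) ⋆ l ⋆ l) ⋆ h(h(c)) ⋆ l ⋆ l ⋆ l
Reassemble:  h(h(c ⋆ c ⋆ h(c ⋆ c ⋆ c ⋆ c ⋆ h(c) ⋆ l ⋆ l) ⋆ h(h(c)) ⋆ l ⋆ l ⋆ l))

Answer: h(h(c ⋆ c ⋆ h(c ⋆ c ⋆ c ⋆ c ⋆ h(c) ⋆ l ⋆ l) ⋆ h(h(c)) ⋆ l ⋆ l ⋆ l))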